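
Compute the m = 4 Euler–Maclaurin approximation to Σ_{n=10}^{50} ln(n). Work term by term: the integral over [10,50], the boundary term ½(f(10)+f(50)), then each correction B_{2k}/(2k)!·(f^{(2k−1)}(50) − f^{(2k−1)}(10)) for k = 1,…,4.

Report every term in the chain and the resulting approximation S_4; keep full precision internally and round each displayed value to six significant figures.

S_4 ≈ 135.676

Integral: ∫_10^50 ln(x) dx = 132.575.
Endpoint term: (f(10) + f(50))/2 = (2.30259 + 3.91202)/2 = 3.10730.
Running total after boundary: 135.683.
Correction k=1: B_{2}/2! · (f^{(1)}(50) − f^{(1)}(10)) = 1/12 · (0.0200000 − 0.100000) = -0.00666667.
After k=1: 135.676.
Correction k=2: B_{4}/4! · (f^{(3)}(50) − f^{(3)}(10)) = −1/720 · (1.60000e-05 − 0.00200000) = 2.75556e-06.
After k=2: 135.676.
Correction k=3: B_{6}/6! · (f^{(5)}(50) − f^{(5)}(10)) = 1/30240 · (7.68000e-08 − 0.000240000) = -7.93397e-09.
After k=3: 135.676.
Correction k=4: B_{8}/8! · (f^{(7)}(50) − f^{(7)}(10)) = −1/1209600 · (9.21600e-10 − 7.20000e-05) = 5.95230e-11.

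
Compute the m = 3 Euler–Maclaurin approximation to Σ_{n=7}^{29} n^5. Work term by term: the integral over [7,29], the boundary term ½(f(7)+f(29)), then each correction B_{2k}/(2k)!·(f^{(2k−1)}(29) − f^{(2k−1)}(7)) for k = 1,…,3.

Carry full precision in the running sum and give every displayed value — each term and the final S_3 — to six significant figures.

The integral term ∫_7^29 x^5 dx = 9.91176e+07.
Endpoint term: (f(7) + f(29))/2 = (16807.0 + 2.05111e+07)/2 = 1.02640e+07.
Integral + boundary = 1.09382e+08.
Order-1 term: 1/12 · (3.53640e+06 − 12005.0) = 293700.
After k=1: 1.09675e+08.
Order-2 term: −1/720 · (50460.0 − 2940.00) = -66.0000.
After k=2: 1.09675e+08.
Order-3 term: 1/30240 · (120.000 − 120.000) = 0.00000.

S_3 ≈ 1.09675e+08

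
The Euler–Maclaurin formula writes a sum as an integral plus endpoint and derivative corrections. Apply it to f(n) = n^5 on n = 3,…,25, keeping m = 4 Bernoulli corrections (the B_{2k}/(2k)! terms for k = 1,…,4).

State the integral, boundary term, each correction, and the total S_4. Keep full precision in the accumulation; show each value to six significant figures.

S_4 ≈ 4.57356e+07

∫_3^25 x^5 dx evaluates to 4.06900e+07.
Boundary: ½(f(3) + f(25)) = ½(243.000 + 9.76562e+06) = 4.88293e+06.
Integral + boundary = 4.55729e+07.
Correction k=1: B_{2}/2! · (f^{(1)}(25) − f^{(1)}(3)) = 1/12 · (1.95312e+06 − 405.000) = 162727.
Running total after k=1: 4.57356e+07.
Correction k=2: B_{4}/4! · (f^{(3)}(25) − f^{(3)}(3)) = −1/720 · (37500.0 − 540.000) = -51.3333.
Running total after k=2: 4.57356e+07.
Correction k=3: B_{6}/6! · (f^{(5)}(25) − f^{(5)}(3)) = 1/30240 · (120.000 − 120.000) = 0.00000.
Running total after k=3: 4.57356e+07.
Correction k=4: B_{8}/8! · (f^{(7)}(25) − f^{(7)}(3)) = −1/1209600 · (0.00000 − 0.00000) = 0.00000.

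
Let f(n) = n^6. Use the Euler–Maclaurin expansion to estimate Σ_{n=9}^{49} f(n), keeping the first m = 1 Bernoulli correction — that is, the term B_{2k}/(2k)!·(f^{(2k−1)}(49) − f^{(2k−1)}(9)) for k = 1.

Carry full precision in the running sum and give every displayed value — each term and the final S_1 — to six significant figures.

S_1 ≈ 1.03950e+11

The integral term ∫_9^49 x^6 dx = 9.68883e+10.
Boundary: ½(f(9) + f(49)) = ½(531441 + 1.38413e+10) = 6.92091e+09.
So far: 1.03809e+11.
Order-1 term: 1/12 · (1.69485e+09 − 354294) = 1.41208e+08.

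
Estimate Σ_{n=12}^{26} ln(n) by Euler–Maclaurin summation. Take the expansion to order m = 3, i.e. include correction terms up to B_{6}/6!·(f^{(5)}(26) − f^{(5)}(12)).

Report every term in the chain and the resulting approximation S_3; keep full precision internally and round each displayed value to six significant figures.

The integral term ∫_12^26 ln(x) dx = 40.8916.
Endpoint term: (f(12) + f(26))/2 = (2.48491 + 3.25810)/2 = 2.87150.
Integral + boundary = 43.7631.
Order-1 term: 1/12 · (0.0384615 − 0.0833333) = -0.00373932.
After k=1: 43.7594.
Order-2 term: −1/720 · (0.000113792 − 0.00115741) = 1.44947e-06.
After k=2: 43.7594.
Order-3 term: 1/30240 · (2.01997e-06 − 9.64506e-05) = -3.12271e-09.

S_3 ≈ 43.7594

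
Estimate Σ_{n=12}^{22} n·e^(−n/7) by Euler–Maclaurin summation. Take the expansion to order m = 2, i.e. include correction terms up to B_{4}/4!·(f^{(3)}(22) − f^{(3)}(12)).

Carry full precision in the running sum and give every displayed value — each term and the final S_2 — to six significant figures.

S_2 ≈ 16.7493

∫_12^22 x·e^(−x/7) dx evaluates to 15.1909.
½[f(12) + f(22)] = ½[2.16111 + 0.949505] = 1.55531.
Running total after boundary: 16.7462.
Correction k=1: B_{2}/2! · (f^{(1)}(22) − f^{(1)}(12)) = 1/12 · (-0.0924842 − (-0.128637)) = 0.00301276.
Running total after k=1: 16.7493.
Correction k=2: B_{4}/4! · (f^{(3)}(22) − f^{(3)}(12)) = −1/720 · (-0.000125829 − 0.00472545) = 6.73789e-06.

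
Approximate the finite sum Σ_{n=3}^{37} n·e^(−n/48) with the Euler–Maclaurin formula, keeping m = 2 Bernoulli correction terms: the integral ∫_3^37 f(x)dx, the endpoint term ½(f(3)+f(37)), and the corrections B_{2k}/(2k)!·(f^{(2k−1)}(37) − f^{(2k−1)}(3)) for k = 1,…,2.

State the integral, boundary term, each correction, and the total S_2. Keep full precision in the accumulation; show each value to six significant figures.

S_2 ≈ 422.067

Integral: ∫_3^37 x·e^(−x/48) dx = 412.163.
Endpoint term: (f(3) + f(37))/2 = (2.81824 + 17.1172)/2 = 9.96773.
Running total after boundary: 422.131.
k=1: B_{2}/(2)! × [f^{(1)}(37) − f^{(1)}(3)] = 1/12 × (0.106019 − 0.880700) = -0.0645567.
After k=1: 422.067.
k=2: B_{4}/(4)! × [f^{(3)}(37) − f^{(3)}(3)] = −1/720 × (0.000447601 − 0.00119771) = 1.04182e-06.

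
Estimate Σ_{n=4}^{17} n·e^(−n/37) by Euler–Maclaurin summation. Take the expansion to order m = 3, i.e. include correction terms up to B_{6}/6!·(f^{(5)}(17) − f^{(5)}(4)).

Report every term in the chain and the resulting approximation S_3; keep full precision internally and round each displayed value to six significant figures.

S_3 ≈ 106.693

The integral term ∫_4^17 x·e^(−x/37) dx = 99.5672.
Boundary: ½(f(4) + f(17)) = ½(3.59012 + 10.7376) = 7.16387.
Integral + boundary = 106.731.
Order-1 term: 1/12 · (0.341419 − 0.800500) = -0.0382568.
Running total after k=1: 106.693.
Order-2 term: −1/720 · (0.00117215 − 0.00189595) = 1.00529e-06.
Running total after k=2: 106.693.
Order-3 term: 1/30240 · (1.53024e-06 − 2.34271e-06) = -2.68675e-11.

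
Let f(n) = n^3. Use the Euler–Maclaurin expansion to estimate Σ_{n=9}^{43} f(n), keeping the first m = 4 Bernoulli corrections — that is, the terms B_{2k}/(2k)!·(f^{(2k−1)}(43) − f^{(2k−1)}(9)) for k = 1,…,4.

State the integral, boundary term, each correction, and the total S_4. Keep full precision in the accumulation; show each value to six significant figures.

S_4 ≈ 893620

Integral: ∫_9^43 x^3 dx = 853060.
Boundary: ½(f(9) + f(43)) = ½(729.000 + 79507.0) = 40118.0.
Integral + boundary = 893178.
Order-1 term: 1/12 · (5547.00 − 243.000) = 442.000.
After k=1: 893620.
Order-2 term: −1/720 · (6.00000 − 6.00000) = 0.00000.
After k=2: 893620.
Order-3 term: 1/30240 · (0.00000 − 0.00000) = 0.00000.
After k=3: 893620.
Order-4 term: −1/1209600 · (0.00000 − 0.00000) = 0.00000.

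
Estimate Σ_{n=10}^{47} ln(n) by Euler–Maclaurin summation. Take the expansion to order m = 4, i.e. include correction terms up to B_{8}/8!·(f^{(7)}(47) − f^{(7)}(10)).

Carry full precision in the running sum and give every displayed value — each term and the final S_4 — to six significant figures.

S_4 ≈ 124.001

∫_10^47 ln(x) dx evaluates to 120.931.
Endpoint term: (f(10) + f(47))/2 = (2.30259 + 3.85015)/2 = 3.07637.
Integral + boundary = 124.007.
k=1: B_{2}/(2)! × [f^{(1)}(47) − f^{(1)}(10)] = 1/12 × (0.0212766 − 0.100000) = -0.00656028.
Running total after k=1: 124.001.
k=2: B_{4}/(4)! × [f^{(3)}(47) − f^{(3)}(10)] = −1/720 × (1.92636e-05 − 0.00200000) = 2.75102e-06.
Running total after k=2: 124.001.
k=3: B_{6}/(6)! × [f^{(5)}(47) − f^{(5)}(10)] = 1/30240 × (1.04646e-07 − 0.000240000) = -7.93305e-09.
Running total after k=3: 124.001.
k=4: B_{8}/(8)! × [f^{(7)}(47) − f^{(7)}(10)] = −1/1209600 × (1.42117e-09 − 7.20000e-05) = 5.95226e-11.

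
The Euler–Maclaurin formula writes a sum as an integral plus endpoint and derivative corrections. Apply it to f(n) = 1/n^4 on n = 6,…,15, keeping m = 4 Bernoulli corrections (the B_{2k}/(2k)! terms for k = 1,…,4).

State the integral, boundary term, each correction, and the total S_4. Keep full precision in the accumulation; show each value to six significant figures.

The integral term ∫_6^15 1/x^4 dx = 0.00144444.
Boundary: ½(f(6) + f(15)) = ½(0.000771605 + 1.97531e-05) = 0.000395679.
Running total after boundary: 0.00184012.
Order-1 term: 1/12 · (-5.26749e-06 − (-0.000514403)) = 4.24280e-05.
Partial sum through k=1: 0.00188255.
Order-2 term: −1/720 · (-7.02332e-07 − (-0.000428669)) = -5.94399e-07.
Partial sum through k=2: 0.00188196.
Order-3 term: 1/30240 · (-1.74803e-07 − (-0.000666819)) = 2.20451e-08.
Partial sum through k=3: 0.00188198.
Order-4 term: −1/1209600 · (-6.99210e-08 − (-0.00166705)) = -1.37812e-09.

S_4 ≈ 0.00188198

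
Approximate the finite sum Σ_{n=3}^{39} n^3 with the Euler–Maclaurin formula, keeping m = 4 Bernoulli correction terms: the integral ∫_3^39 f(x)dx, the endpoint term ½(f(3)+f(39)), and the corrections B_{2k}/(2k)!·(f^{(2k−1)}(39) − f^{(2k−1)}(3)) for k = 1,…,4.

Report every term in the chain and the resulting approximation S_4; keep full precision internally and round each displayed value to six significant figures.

S_4 ≈ 608391

The integral term ∫_3^39 x^3 dx = 578340.
Endpoint term: (f(3) + f(39))/2 = (27.0000 + 59319.0)/2 = 29673.0.
Integral + boundary = 608013.
Order-1 term: 1/12 · (4563.00 − 27.0000) = 378.000.
Partial sum through k=1: 608391.
Order-2 term: −1/720 · (6.00000 − 6.00000) = 0.00000.
Partial sum through k=2: 608391.
Order-3 term: 1/30240 · (0.00000 − 0.00000) = 0.00000.
Partial sum through k=3: 608391.
Order-4 term: −1/1209600 · (0.00000 − 0.00000) = 0.00000.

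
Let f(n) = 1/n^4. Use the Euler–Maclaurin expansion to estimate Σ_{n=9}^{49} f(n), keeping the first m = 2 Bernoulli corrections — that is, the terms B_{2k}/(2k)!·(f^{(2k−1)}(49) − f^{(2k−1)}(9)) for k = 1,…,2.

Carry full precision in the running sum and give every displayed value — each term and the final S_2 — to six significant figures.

S_2 ≈ 0.000536318

Integral: ∫_9^49 1/x^4 dx = 0.000454414.
½[f(9) + f(49)] = ½[0.000152416 + 1.73467e-07] = 7.62946e-05.
Running total after boundary: 0.000530709.
Correction k=1: B_{2}/2! · (f^{(1)}(49) − f^{(1)}(9)) = 1/12 · (-1.41605e-08 − (-6.77404e-05)) = 5.64385e-06.
After k=1: 0.000536353.
Correction k=2: B_{4}/4! · (f^{(3)}(49) − f^{(3)}(9)) = −1/720 · (-1.76933e-10 − (-2.50890e-05)) = -3.48456e-08.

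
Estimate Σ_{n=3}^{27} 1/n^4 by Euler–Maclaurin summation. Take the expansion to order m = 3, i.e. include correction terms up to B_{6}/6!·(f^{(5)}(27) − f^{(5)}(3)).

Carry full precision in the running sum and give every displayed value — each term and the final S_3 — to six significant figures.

The integral term ∫_3^27 1/x^4 dx = 0.0123287.
Endpoint term: (f(3) + f(27))/2 = (0.0123457 + 1.88168e-06)/2 = 0.00617378.
Running total after boundary: 0.0185025.
k=1: B_{2}/(2)! × [f^{(1)}(27) − f^{(1)}(3)] = 1/12 × (-2.78767e-07 − (-0.0164609)) = 0.00137172.
Running total after k=1: 0.0198742.
k=2: B_{4}/(4)! × [f^{(3)}(27) − f^{(3)}(3)] = −1/720 × (-1.14719e-08 − (-0.0548697)) = -7.62079e-05.
Running total after k=2: 0.0197980.
k=3: B_{6}/(6)! × [f^{(5)}(27) − f^{(5)}(3)] = 1/30240 × (-8.81242e-10 − (-0.341411)) = 1.12901e-05.

S_3 ≈ 0.0198093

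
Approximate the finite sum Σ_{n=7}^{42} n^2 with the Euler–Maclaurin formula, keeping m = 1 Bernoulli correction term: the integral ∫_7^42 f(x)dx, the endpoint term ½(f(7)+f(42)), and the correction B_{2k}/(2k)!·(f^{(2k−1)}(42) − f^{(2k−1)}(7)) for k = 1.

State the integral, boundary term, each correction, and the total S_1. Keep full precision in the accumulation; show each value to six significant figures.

S_1 ≈ 25494.0

The integral term ∫_7^42 x^2 dx = 24581.7.
Endpoint term: (f(7) + f(42))/2 = (49.0000 + 1764.00)/2 = 906.500.
So far: 25488.2.
Order-1 term: 1/12 · (84.0000 − 14.0000) = 5.83333.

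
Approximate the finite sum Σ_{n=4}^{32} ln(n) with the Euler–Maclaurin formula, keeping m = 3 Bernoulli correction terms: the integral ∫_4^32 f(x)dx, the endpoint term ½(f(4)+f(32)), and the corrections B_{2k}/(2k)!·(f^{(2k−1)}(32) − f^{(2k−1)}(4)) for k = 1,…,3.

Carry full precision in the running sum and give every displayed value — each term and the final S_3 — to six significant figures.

S_3 ≈ 79.7662

Integral: ∫_4^32 ln(x) dx = 77.3584.
Endpoint term: (f(4) + f(32))/2 = (1.38629 + 3.46574)/2 = 2.42602.
Running total after boundary: 79.7844.
Correction k=1: B_{2}/2! · (f^{(1)}(32) − f^{(1)}(4)) = 1/12 · (0.0312500 − 0.250000) = -0.0182292.
Partial sum through k=1: 79.7662.
Correction k=2: B_{4}/4! · (f^{(3)}(32) − f^{(3)}(4)) = −1/720 · (6.10352e-05 − 0.0312500) = 4.33180e-05.
Partial sum through k=2: 79.7662.
Correction k=3: B_{6}/6! · (f^{(5)}(32) − f^{(5)}(4)) = 1/30240 · (7.15256e-07 − 0.0234375) = -7.75026e-07.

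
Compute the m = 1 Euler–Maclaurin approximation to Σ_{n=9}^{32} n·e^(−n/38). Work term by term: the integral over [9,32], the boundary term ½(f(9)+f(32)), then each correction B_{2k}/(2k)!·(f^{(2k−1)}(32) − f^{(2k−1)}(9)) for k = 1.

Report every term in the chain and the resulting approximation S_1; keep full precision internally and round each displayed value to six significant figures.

The integral term ∫_9^32 x·e^(−x/38) dx = 263.426.
Boundary: ½(f(9) + f(32)) = ½(7.10204 + 13.7857) = 10.4439.
Integral + boundary = 273.870.
k=1: B_{2}/(2)! × [f^{(1)}(32) − f^{(1)}(9)] = 1/12 × (0.0680215 − 0.602220) = -0.0445165.

S_1 ≈ 273.825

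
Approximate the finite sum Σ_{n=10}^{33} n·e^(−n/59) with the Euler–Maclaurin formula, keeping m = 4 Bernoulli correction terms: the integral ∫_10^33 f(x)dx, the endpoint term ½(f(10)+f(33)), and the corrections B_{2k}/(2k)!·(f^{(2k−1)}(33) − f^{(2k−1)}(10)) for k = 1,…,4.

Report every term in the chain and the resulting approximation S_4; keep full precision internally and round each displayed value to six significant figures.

The integral term ∫_10^33 x·e^(−x/59) dx = 333.681.
Boundary: ½(f(10) + f(33)) = ½(8.44094 + 18.8627) = 13.6518.
Integral + boundary = 347.333.
Correction k=1: B_{2}/2! · (f^{(1)}(33) − f^{(1)}(10)) = 1/12 · (0.251890 − 0.701027) = -0.0374281.
Partial sum through k=1: 347.295.
Correction k=2: B_{4}/4! · (f^{(3)}(33) − f^{(3)}(10)) = −1/720 · (0.000400771 − 0.000686359) = 3.96650e-07.
Partial sum through k=2: 347.295.
Correction k=3: B_{6}/6! · (f^{(5)}(33) − f^{(5)}(10)) = 1/30240 · (2.09474e-07 − 3.36493e-07) = -4.20034e-12.
Partial sum through k=3: 347.295.
Correction k=4: B_{8}/8! · (f^{(7)}(33) − f^{(7)}(10)) = −1/1209600 · (8.72789e-11 − 1.36688e-10) = 4.08479e-17.

S_4 ≈ 347.295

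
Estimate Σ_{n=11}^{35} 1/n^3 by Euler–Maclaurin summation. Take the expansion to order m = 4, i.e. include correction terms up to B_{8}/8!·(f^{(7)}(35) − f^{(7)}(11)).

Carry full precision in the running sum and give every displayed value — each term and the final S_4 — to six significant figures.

S_4 ≈ 0.00412825

∫_11^35 1/x^3 dx evaluates to 0.00372407.
Endpoint term: (f(11) + f(35))/2 = (0.000751315 + 2.33236e-05)/2 = 0.000387319.
Running total after boundary: 0.00411139.
Order-1 term: 1/12 · (-1.99917e-06 − (-0.000204904)) = 1.69087e-05.
Partial sum through k=1: 0.00412830.
Order-2 term: −1/720 · (-3.26395e-08 − (-3.38684e-05)) = -4.69942e-08.
Partial sum through k=2: 0.00412825.
Order-3 term: 1/30240 · (-1.11907e-09 − (-1.17560e-05)) = 3.88719e-10.
Partial sum through k=3: 0.00412825.
Order-4 term: −1/1209600 · (-6.57737e-11 − (-6.99530e-06)) = -5.78309e-12.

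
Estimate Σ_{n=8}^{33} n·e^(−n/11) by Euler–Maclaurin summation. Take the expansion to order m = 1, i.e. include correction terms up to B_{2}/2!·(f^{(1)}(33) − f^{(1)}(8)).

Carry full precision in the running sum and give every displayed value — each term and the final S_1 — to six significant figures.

S_1 ≈ 79.6322

∫_8^33 x·e^(−x/11) dx evaluates to 76.8971.
Boundary: ½(f(8) + f(33)) = ½(3.86580 + 1.64297) = 2.75439.
Integral + boundary = 79.6515.
Correction k=1: B_{2}/2! · (f^{(1)}(33) − f^{(1)}(8)) = 1/12 · (-0.0995741 − 0.131789) = -0.0192802.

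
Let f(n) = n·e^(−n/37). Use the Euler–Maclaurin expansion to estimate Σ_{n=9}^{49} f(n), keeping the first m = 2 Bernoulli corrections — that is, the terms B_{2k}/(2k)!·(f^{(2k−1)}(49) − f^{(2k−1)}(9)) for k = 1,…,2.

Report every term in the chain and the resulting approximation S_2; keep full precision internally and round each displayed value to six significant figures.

∫_9^49 x·e^(−x/37) dx evaluates to 488.149.
Boundary: ½(f(9) + f(49)) = ½(7.05673 + 13.0331) = 10.0449.
Integral + boundary = 498.194.
Order-1 term: 1/12 · (-0.0862646 − 0.593358) = -0.0566353.
Running total after k=1: 498.137.
Order-2 term: −1/720 · (0.000325567 − 0.00157890) = 1.74075e-06.

S_2 ≈ 498.137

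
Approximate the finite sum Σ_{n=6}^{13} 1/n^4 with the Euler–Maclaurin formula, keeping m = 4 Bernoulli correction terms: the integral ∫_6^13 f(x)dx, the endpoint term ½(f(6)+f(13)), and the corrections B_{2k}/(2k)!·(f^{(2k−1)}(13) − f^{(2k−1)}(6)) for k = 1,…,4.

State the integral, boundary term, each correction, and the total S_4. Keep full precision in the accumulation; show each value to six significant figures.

Integral: ∫_6^13 1/x^4 dx = 0.00139149.
Boundary: ½(f(6) + f(13)) = ½(0.000771605 + 3.50128e-05) = 0.000403309.
Integral + boundary = 0.00179480.
Correction k=1: B_{2}/2! · (f^{(1)}(13) − f^{(1)}(6)) = 1/12 · (-1.07732e-05 − (-0.000514403)) = 4.19692e-05.
Running total after k=1: 0.00183677.
Correction k=2: B_{4}/4! · (f^{(3)}(13) − f^{(3)}(6)) = −1/720 · (-1.91240e-06 − (-0.000428669)) = -5.92718e-07.
Running total after k=2: 0.00183617.
Correction k=3: B_{6}/6! · (f^{(5)}(13) − f^{(5)}(6)) = 1/30240 · (-6.33693e-07 − (-0.000666819)) = 2.20299e-08.
Running total after k=3: 0.00183620.
Correction k=4: B_{8}/8! · (f^{(7)}(13) − f^{(7)}(6)) = −1/1209600 · (-3.37470e-07 − (-0.00166705)) = -1.37790e-09.

S_4 ≈ 0.00183619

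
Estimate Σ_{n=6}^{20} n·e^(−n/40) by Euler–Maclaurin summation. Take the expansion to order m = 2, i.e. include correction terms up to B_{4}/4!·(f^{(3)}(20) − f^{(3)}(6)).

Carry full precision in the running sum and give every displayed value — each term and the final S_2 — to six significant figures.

Integral: ∫_6^20 x·e^(−x/40) dx = 128.029.
½[f(6) + f(20)] = ½[5.16425 + 12.1306] = 8.64743.
So far: 136.677.
k=1: B_{2}/(2)! × [f^{(1)}(20) − f^{(1)}(6)] = 1/12 × (0.303265 − 0.731602) = -0.0356947.
Partial sum through k=1: 136.641.
k=2: B_{4}/(4)! × [f^{(3)}(20) − f^{(3)}(6)] = −1/720 × (0.000947704 − 0.00153314) = 8.13100e-07.

S_2 ≈ 136.641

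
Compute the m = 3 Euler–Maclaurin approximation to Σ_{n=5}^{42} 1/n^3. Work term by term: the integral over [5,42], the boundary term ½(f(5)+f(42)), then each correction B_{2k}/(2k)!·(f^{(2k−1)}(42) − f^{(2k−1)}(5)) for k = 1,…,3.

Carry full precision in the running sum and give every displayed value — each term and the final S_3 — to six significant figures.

S_3 ≈ 0.0241181

∫_5^42 1/x^3 dx evaluates to 0.0197166.
Endpoint term: (f(5) + f(42))/2 = (0.00800000 + 1.34975e-05)/2 = 0.00400675.
Integral + boundary = 0.0237233.
Order-1 term: 1/12 · (-9.64104e-07 − (-0.00480000)) = 0.000399920.
Running total after k=1: 0.0241232.
Order-2 term: −1/720 · (-1.09309e-08 − (-0.00384000)) = -5.33332e-06.
Running total after k=2: 0.0241179.
Order-3 term: 1/30240 · (-2.60259e-10 − (-0.00645120)) = 2.13333e-07.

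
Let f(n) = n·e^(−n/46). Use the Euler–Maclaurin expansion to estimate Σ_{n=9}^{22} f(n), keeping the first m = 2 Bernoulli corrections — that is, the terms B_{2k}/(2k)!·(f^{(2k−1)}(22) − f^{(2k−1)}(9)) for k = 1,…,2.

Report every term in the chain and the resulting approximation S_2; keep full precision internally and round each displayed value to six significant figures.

S_2 ≈ 151.982

The integral term ∫_9^22 x·e^(−x/46) dx = 141.491.
Endpoint term: (f(9) + f(22))/2 = (7.40068 + 13.6369)/2 = 10.5188.
So far: 152.010.
Correction k=1: B_{2}/2! · (f^{(1)}(22) − f^{(1)}(9)) = 1/12 · (0.323405 − 0.661414) = -0.0281674.
Running total after k=1: 151.982.
Correction k=2: B_{4}/4! · (f^{(3)}(22) − f^{(3)}(9)) = −1/720 · (0.000738718 − 0.00108980) = 4.87610e-07.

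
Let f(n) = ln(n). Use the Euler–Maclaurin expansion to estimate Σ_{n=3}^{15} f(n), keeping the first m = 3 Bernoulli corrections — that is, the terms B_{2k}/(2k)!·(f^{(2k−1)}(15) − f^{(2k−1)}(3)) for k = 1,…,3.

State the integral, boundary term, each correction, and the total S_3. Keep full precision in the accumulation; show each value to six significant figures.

S_3 ≈ 27.2061

Integral: ∫_3^15 ln(x) dx = 25.3249.
½[f(3) + f(15)] = ½[1.09861 + 2.70805] = 1.90333.
Running total after boundary: 27.2282.
Correction k=1: B_{2}/2! · (f^{(1)}(15) − f^{(1)}(3)) = 1/12 · (0.0666667 − 0.333333) = -0.0222222.
After k=1: 27.2060.
Correction k=2: B_{4}/4! · (f^{(3)}(15) − f^{(3)}(3)) = −1/720 · (0.000592593 − 0.0740741) = 0.000102058.
After k=2: 27.2061.
Correction k=3: B_{6}/6! · (f^{(5)}(15) − f^{(5)}(3)) = 1/30240 · (3.16049e-05 − 0.0987654) = -3.26501e-06.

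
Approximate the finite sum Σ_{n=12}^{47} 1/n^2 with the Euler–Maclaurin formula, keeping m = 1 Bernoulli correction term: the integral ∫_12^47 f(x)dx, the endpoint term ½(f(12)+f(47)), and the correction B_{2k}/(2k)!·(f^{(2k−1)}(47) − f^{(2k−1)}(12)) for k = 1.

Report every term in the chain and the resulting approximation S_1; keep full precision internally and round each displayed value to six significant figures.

The integral term ∫_12^47 1/x^2 dx = 0.0620567.
Boundary: ½(f(12) + f(47)) = ½(0.00694444 + 0.000452694) = 0.00369857.
Integral + boundary = 0.0657553.
Order-1 term: 1/12 · (-1.92636e-05 − (-0.00115741)) = 9.48453e-05.

S_1 ≈ 0.0658502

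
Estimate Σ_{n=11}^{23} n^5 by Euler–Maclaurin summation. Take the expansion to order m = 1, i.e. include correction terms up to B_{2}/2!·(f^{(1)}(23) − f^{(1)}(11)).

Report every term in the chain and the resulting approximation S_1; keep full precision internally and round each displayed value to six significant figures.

S_1 ≈ 2.77866e+07

∫_11^23 x^5 dx evaluates to 2.43774e+07.
½[f(11) + f(23)] = ½[161051 + 6.43634e+06] = 3.29870e+06.
Running total after boundary: 2.76761e+07.
k=1: B_{2}/(2)! × [f^{(1)}(23) − f^{(1)}(11)] = 1/12 × (1.39920e+06 − 73205.0) = 110500.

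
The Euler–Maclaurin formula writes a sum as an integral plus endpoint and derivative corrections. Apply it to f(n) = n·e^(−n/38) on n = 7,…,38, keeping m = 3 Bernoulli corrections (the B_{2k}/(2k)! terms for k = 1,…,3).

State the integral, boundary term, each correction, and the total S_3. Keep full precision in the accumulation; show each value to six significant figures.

Integral: ∫_7^38 x·e^(−x/38) dx = 359.875.
Boundary: ½(f(7) + f(38)) = ½(5.82232 + 13.9794) = 9.90087.
Running total after boundary: 369.776.
k=1: B_{2}/(2)! × [f^{(1)}(38) − f^{(1)}(7)] = 1/12 × (0.00000 − 0.678542) = -0.0565451.
Running total after k=1: 369.719.
k=2: B_{4}/(4)! × [f^{(3)}(38) − f^{(3)}(7)] = −1/720 × (0.000509528 − 0.00162193) = 1.54500e-06.
Running total after k=2: 369.719.
k=3: B_{6}/(6)! × [f^{(5)}(38) − f^{(5)}(7)] = 1/30240 × (7.05718e-07 − 1.92102e-06) = -4.01885e-11.

S_3 ≈ 369.719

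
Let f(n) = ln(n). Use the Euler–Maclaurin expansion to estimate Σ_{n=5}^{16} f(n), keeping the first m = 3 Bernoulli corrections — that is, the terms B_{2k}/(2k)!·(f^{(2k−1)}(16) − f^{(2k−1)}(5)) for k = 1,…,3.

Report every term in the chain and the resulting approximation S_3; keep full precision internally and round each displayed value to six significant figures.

S_3 ≈ 27.4938

The integral term ∫_5^16 ln(x) dx = 25.3142.
½[f(5) + f(16)] = ½[1.60944 + 2.77259] = 2.19101.
Running total after boundary: 27.5052.
Correction k=1: B_{2}/2! · (f^{(1)}(16) − f^{(1)}(5)) = 1/12 · (0.0625000 − 0.200000) = -0.0114583.
After k=1: 27.4938.
Correction k=2: B_{4}/4! · (f^{(3)}(16) − f^{(3)}(5)) = −1/720 · (0.000488281 − 0.0160000) = 2.15441e-05.
After k=2: 27.4938.
Correction k=3: B_{6}/6! · (f^{(5)}(16) − f^{(5)}(5)) = 1/30240 · (2.28882e-05 − 0.00768000) = -2.53211e-07.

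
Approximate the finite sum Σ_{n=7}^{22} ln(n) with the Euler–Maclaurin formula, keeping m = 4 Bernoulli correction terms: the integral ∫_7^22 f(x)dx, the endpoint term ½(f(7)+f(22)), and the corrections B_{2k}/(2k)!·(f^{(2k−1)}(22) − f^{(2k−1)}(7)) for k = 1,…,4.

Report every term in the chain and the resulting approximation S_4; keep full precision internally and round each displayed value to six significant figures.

S_4 ≈ 41.8919

The integral term ∫_7^22 ln(x) dx = 39.3816.
Boundary: ½(f(7) + f(22)) = ½(1.94591 + 3.09104) = 2.51848.
Running total after boundary: 41.9000.
Correction k=1: B_{2}/2! · (f^{(1)}(22) − f^{(1)}(7)) = 1/12 · (0.0454545 − 0.142857) = -0.00811688.
Partial sum through k=1: 41.8919.
Correction k=2: B_{4}/4! · (f^{(3)}(22) − f^{(3)}(7)) = −1/720 · (0.000187829 − 0.00583090) = 7.83760e-06.
Partial sum through k=2: 41.8919.
Correction k=3: B_{6}/6! · (f^{(5)}(22) − f^{(5)}(7)) = 1/30240 · (4.65691e-06 − 0.00142798) = -4.70674e-08.
Partial sum through k=3: 41.8919.
Correction k=4: B_{8}/8! · (f^{(7)}(22) − f^{(7)}(7)) = −1/1209600 · (2.88651e-07 − 0.000874271) = 7.22539e-10.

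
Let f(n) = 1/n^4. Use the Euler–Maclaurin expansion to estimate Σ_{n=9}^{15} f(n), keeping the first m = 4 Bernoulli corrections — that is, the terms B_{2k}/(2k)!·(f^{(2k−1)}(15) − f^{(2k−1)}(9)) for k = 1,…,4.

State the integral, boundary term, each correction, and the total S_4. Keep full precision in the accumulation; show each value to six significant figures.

The integral term ∫_9^15 1/x^4 dx = 0.000358482.
Boundary: ½(f(9) + f(15)) = ½(0.000152416 + 1.97531e-05) = 8.60844e-05.
Running total after boundary: 0.000444566.
Correction k=1: B_{2}/2! · (f^{(1)}(15) − f^{(1)}(9)) = 1/12 · (-5.26749e-06 − (-6.77404e-05)) = 5.20607e-06.
After k=1: 0.000449772.
Correction k=2: B_{4}/4! · (f^{(3)}(15) − f^{(3)}(9)) = −1/720 · (-7.02332e-07 − (-2.50890e-05)) = -3.38704e-08.
After k=2: 0.000449739.
Correction k=3: B_{6}/6! · (f^{(5)}(15) − f^{(5)}(9)) = 1/30240 · (-1.74803e-07 − (-1.73455e-05)) = 5.67814e-10.
After k=3: 0.000449739.
Correction k=4: B_{8}/8! · (f^{(7)}(15) − f^{(7)}(9)) = −1/1209600 · (-6.99210e-08 − (-1.92728e-05)) = -1.58754e-11.

S_4 ≈ 0.000449739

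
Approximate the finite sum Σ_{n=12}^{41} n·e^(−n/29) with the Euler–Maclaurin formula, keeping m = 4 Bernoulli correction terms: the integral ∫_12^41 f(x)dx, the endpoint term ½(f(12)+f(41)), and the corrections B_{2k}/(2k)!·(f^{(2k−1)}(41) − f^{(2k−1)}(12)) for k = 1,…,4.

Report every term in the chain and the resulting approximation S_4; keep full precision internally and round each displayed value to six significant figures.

S_4 ≈ 301.270

The integral term ∫_12^41 x·e^(−x/29) dx = 292.358.
Endpoint term: (f(12) + f(41))/2 = (7.93365 + 9.97198)/2 = 8.95282.
So far: 301.311.
Order-1 term: 1/12 · (-0.100642 − 0.387563) = -0.0406838.
After k=1: 301.270.
Order-2 term: −1/720 · (0.000458734 − 0.00203310) = 2.18662e-06.
After k=2: 301.270.
Order-3 term: 1/30240 · (1.23322e-06 − 4.28700e-06) = -1.00985e-10.
After k=3: 301.270.
Order-4 term: −1/1209600 · (2.28416e-09 − 7.32048e-09) = 4.16362e-15.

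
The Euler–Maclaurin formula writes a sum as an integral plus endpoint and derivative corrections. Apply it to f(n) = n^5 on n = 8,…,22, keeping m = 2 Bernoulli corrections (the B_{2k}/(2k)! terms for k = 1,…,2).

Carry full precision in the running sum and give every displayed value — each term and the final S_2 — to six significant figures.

∫_8^22 x^5 dx evaluates to 1.88530e+07.
½[f(8) + f(22)] = ½[32768.0 + 5.15363e+06] = 2.59320e+06.
Running total after boundary: 2.14462e+07.
k=1: B_{2}/(2)! × [f^{(1)}(22) − f^{(1)}(8)] = 1/12 × (1.17128e+06 − 20480.0) = 95900.0.
Running total after k=1: 2.15421e+07.
k=2: B_{4}/(4)! × [f^{(3)}(22) − f^{(3)}(8)] = −1/720 × (29040.0 − 3840.00) = -35.0000.

S_2 ≈ 2.15420e+07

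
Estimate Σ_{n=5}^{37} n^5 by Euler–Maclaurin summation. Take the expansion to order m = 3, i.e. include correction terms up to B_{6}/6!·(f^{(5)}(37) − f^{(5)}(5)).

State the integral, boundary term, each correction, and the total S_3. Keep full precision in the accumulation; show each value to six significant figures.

The integral term ∫_5^37 x^5 dx = 4.27618e+08.
Endpoint term: (f(5) + f(37))/2 = (3125.00 + 6.93440e+07)/2 = 3.46735e+07.
So far: 4.62292e+08.
Correction k=1: B_{2}/2! · (f^{(1)}(37) − f^{(1)}(5)) = 1/12 · (9.37080e+06 − 3125.00) = 780640.
Running total after k=1: 4.63073e+08.
Correction k=2: B_{4}/4! · (f^{(3)}(37) − f^{(3)}(5)) = −1/720 · (82140.0 − 1500.00) = -112.000.
Running total after k=2: 4.63073e+08.
Correction k=3: B_{6}/6! · (f^{(5)}(37) − f^{(5)}(5)) = 1/30240 · (120.000 − 120.000) = 0.00000.

S_3 ≈ 4.63073e+08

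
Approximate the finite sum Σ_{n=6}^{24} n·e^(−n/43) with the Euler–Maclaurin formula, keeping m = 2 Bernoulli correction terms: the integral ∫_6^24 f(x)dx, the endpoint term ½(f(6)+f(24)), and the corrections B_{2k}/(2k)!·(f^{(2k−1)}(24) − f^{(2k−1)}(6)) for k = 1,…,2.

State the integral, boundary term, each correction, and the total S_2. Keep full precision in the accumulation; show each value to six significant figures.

S_2 ≈ 193.307

∫_6^24 x·e^(−x/43) dx evaluates to 183.872.
Boundary: ½(f(6) + f(24)) = ½(5.21858 + 13.7345) = 9.47656.
Running total after boundary: 193.349.
k=1: B_{2}/(2)! × [f^{(1)}(24) − f^{(1)}(6)] = 1/12 × (0.252865 − 0.748400) = -0.0412946.
Partial sum through k=1: 193.307.
k=2: B_{4}/(4)! × [f^{(3)}(24) − f^{(3)}(6)] = −1/720 × (0.000755765 − 0.00134555) = 8.19148e-07.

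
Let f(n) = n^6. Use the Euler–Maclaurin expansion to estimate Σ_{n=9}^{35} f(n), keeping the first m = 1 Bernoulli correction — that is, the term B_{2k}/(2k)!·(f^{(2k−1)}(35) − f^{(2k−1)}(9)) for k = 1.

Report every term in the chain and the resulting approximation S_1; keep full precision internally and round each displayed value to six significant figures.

S_1 ≈ 1.01363e+10

The integral term ∫_9^35 x^6 dx = 9.19064e+09.
½[f(9) + f(35)] = ½[531441 + 1.83827e+09] = 9.19399e+08.
Running total after boundary: 1.01100e+10.
Order-1 term: 1/12 · (3.15131e+08 − 354294) = 2.62314e+07.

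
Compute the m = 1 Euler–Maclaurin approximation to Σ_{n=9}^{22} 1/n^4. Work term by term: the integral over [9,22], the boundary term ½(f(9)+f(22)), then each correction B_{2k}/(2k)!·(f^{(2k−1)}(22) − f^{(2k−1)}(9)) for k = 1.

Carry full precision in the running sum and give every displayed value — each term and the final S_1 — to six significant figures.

The integral term ∫_9^22 1/x^4 dx = 0.000425943.
Endpoint term: (f(9) + f(22))/2 = (0.000152416 + 4.26883e-06)/2 = 7.83423e-05.
Integral + boundary = 0.000504285.
k=1: B_{2}/(2)! × [f^{(1)}(22) − f^{(1)}(9)] = 1/12 × (-7.76152e-07 − (-6.77404e-05)) = 5.58035e-06.

S_1 ≈ 0.000509865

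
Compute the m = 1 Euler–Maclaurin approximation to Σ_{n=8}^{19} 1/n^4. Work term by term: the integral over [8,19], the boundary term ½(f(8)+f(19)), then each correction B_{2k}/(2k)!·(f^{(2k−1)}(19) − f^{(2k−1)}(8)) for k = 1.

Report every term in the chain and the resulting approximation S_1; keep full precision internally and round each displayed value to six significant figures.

S_1 ≈ 0.000738389

Integral: ∫_8^19 1/x^4 dx = 0.000602444.
Boundary: ½(f(8) + f(19)) = ½(0.000244141 + 7.67336e-06) = 0.000125907.
Integral + boundary = 0.000728351.
k=1: B_{2}/(2)! × [f^{(1)}(19) − f^{(1)}(8)] = 1/12 × (-1.61544e-06 − (-0.000122070)) = 1.00379e-05.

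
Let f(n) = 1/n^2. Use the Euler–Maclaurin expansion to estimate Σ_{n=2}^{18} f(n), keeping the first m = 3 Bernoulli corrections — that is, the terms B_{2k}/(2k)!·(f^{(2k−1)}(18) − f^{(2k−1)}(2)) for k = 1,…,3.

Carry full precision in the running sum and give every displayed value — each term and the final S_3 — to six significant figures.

∫_2^18 1/x^2 dx evaluates to 0.444444.
½[f(2) + f(18)] = ½[0.250000 + 0.00308642] = 0.126543.
Integral + boundary = 0.570988.
Correction k=1: B_{2}/2! · (f^{(1)}(18) − f^{(1)}(2)) = 1/12 · (-0.000342936 − (-0.250000)) = 0.0208048.
Running total after k=1: 0.591792.
Correction k=2: B_{4}/4! · (f^{(3)}(18) − f^{(3)}(2)) = −1/720 · (-1.27013e-05 − (-0.750000)) = -0.00104165.
Running total after k=2: 0.590751.
Correction k=3: B_{6}/6! · (f^{(5)}(18) − f^{(5)}(2)) = 1/30240 · (-1.17605e-06 − (-5.62500)) = 0.000186012.

S_3 ≈ 0.590937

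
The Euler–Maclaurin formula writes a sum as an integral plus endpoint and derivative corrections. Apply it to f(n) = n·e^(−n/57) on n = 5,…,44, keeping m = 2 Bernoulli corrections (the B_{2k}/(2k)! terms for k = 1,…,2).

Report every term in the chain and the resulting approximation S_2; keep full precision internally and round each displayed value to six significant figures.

Integral: ∫_5^44 x·e^(−x/57) dx = 576.780.
Boundary: ½(f(5) + f(44)) = ½(4.58009 + 20.3333) = 12.4567.
Running total after boundary: 589.237.
Correction k=1: B_{2}/2! · (f^{(1)}(44) − f^{(1)}(5)) = 1/12 · (0.105396 − 0.835666) = -0.0608558.
Running total after k=1: 589.176.
Correction k=2: B_{4}/4! · (f^{(3)}(44) − f^{(3)}(5)) = −1/720 · (0.000316909 − 0.000821084) = 7.00243e-07.

S_2 ≈ 589.176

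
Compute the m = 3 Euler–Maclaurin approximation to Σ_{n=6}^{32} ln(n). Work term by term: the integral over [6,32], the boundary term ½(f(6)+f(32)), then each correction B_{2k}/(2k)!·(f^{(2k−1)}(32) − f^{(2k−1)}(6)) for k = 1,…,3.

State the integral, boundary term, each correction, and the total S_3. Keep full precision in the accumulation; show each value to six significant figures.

S_3 ≈ 76.7705

Integral: ∫_6^32 ln(x) dx = 74.1530.
Endpoint term: (f(6) + f(32))/2 = (1.79176 + 3.46574)/2 = 2.62875.
So far: 76.7817.
k=1: B_{2}/(2)! × [f^{(1)}(32) − f^{(1)}(6)] = 1/12 × (0.0312500 − 0.166667) = -0.0112847.
After k=1: 76.7705.
k=2: B_{4}/(4)! × [f^{(3)}(32) − f^{(3)}(6)] = −1/720 × (6.10352e-05 − 0.00925926) = 1.27753e-05.
After k=2: 76.7705.
k=3: B_{6}/(6)! × [f^{(5)}(32) − f^{(5)}(6)] = 1/30240 × (7.15256e-07 − 0.00308642) = -1.02040e-07.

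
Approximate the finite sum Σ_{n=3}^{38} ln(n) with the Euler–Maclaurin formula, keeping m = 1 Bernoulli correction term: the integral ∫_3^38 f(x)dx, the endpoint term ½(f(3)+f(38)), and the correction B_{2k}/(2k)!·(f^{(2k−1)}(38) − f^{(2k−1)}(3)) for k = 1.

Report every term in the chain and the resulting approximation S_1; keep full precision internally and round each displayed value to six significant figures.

The integral term ∫_3^38 ln(x) dx = 99.9324.
Boundary: ½(f(3) + f(38)) = ½(1.09861 + 3.63759) = 2.36810.
Running total after boundary: 102.301.
Order-1 term: 1/12 · (0.0263158 − 0.333333) = -0.0255848.

S_1 ≈ 102.275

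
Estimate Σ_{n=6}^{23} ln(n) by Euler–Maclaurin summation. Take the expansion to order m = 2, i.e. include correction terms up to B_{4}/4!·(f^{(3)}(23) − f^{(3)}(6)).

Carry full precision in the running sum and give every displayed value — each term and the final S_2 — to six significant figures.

Integral: ∫_6^23 ln(x) dx = 44.3658.
Endpoint term: (f(6) + f(23))/2 = (1.79176 + 3.13549)/2 = 2.46363.
Running total after boundary: 46.8294.
Correction k=1: B_{2}/2! · (f^{(1)}(23) − f^{(1)}(6)) = 1/12 · (0.0434783 − 0.166667) = -0.0102657.
Running total after k=1: 46.8192.
Correction k=2: B_{4}/4! · (f^{(3)}(23) − f^{(3)}(6)) = −1/720 · (0.000164379 − 0.00925926) = 1.26318e-05.

S_2 ≈ 46.8192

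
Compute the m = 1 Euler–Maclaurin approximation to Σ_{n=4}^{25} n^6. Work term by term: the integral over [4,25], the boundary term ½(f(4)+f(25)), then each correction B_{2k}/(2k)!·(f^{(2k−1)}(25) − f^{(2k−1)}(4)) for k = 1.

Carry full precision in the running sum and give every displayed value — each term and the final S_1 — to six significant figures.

S_1 ≈ 9.98883e+08

∫_4^25 x^6 dx evaluates to 8.71928e+08.
Boundary: ½(f(4) + f(25)) = ½(4096.00 + 2.44141e+08) = 1.22072e+08.
Integral + boundary = 9.94001e+08.
k=1: B_{2}/(2)! × [f^{(1)}(25) − f^{(1)}(4)] = 1/12 × (5.85938e+07 − 6144.00) = 4.88230e+06.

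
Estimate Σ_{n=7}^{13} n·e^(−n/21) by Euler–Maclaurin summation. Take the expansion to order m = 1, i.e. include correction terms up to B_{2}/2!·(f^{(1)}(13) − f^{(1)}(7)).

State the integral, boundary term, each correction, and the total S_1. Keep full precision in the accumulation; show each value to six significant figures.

The integral term ∫_7^13 x·e^(−x/21) dx = 36.8621.
Endpoint term: (f(7) + f(13))/2 = (5.01572 + 6.99994)/2 = 6.00783.
So far: 42.8699.
Correction k=1: B_{2}/2! · (f^{(1)}(13) − f^{(1)}(7)) = 1/12 · (0.205126 − 0.477688) = -0.0227134.

S_1 ≈ 42.8472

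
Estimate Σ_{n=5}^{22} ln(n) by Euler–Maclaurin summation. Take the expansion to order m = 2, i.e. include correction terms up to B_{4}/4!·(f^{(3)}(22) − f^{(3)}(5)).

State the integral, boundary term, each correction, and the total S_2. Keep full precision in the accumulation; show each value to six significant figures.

∫_5^22 ln(x) dx evaluates to 42.9557.
Endpoint term: (f(5) + f(22))/2 = (1.60944 + 3.09104)/2 = 2.35024.
Running total after boundary: 45.3060.
Order-1 term: 1/12 · (0.0454545 − 0.200000) = -0.0128788.
After k=1: 45.2931.
Order-2 term: −1/720 · (0.000187829 − 0.0160000) = 2.19613e-05.

S_2 ≈ 45.2931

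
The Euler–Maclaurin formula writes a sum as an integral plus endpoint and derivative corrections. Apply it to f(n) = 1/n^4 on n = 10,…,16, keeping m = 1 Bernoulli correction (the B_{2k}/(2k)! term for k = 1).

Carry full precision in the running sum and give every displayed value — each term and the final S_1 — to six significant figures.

∫_10^16 1/x^4 dx evaluates to 0.000251953.
½[f(10) + f(16)] = ½[0.000100000 + 1.52588e-05] = 5.76294e-05.
Integral + boundary = 0.000309583.
Correction k=1: B_{2}/2! · (f^{(1)}(16) − f^{(1)}(10)) = 1/12 · (-3.81470e-06 − (-4.00000e-05)) = 3.01544e-06.

S_1 ≈ 0.000312598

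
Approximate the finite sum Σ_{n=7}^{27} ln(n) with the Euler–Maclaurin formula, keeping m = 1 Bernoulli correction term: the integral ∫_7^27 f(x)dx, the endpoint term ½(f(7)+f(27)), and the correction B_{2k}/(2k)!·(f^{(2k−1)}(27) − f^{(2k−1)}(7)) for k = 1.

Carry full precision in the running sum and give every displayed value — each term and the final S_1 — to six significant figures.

S_1 ≈ 57.9783

The integral term ∫_7^27 ln(x) dx = 55.3662.
½[f(7) + f(27)] = ½[1.94591 + 3.29584] = 2.62087.
So far: 57.9871.
k=1: B_{2}/(2)! × [f^{(1)}(27) − f^{(1)}(7)] = 1/12 × (0.0370370 − 0.142857) = -0.00881834.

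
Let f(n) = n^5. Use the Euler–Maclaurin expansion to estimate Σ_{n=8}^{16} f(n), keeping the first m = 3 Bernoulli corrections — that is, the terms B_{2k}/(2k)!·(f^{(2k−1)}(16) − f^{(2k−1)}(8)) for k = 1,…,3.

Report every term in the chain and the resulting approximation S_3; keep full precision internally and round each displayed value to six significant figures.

Integral: ∫_8^16 x^5 dx = 2.75251e+06.
½[f(8) + f(16)] = ½[32768.0 + 1.04858e+06] = 540672.
Running total after boundary: 3.29318e+06.
Order-1 term: 1/12 · (327680 − 20480.0) = 25600.0.
Partial sum through k=1: 3.31878e+06.
Order-2 term: −1/720 · (15360.0 − 3840.00) = -16.0000.
Partial sum through k=2: 3.31877e+06.
Order-3 term: 1/30240 · (120.000 − 120.000) = 0.00000.

S_3 ≈ 3.31877e+06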